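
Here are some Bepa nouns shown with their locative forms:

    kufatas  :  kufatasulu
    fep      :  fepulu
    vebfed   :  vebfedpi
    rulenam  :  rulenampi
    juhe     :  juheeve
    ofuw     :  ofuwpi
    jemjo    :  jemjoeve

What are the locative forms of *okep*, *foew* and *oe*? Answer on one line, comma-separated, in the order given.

okepulu, foewpi, oeeve

The suffix is conditioned by the final sound: -ulu when the stem ends in a voiceless consonant (*kufatas*, *fep*); -pi when the stem ends in a voiced consonant (*vebfed*, *rulenam*, *ofuw*); -eve when the stem ends in a vowel (*juhe*, *jemjo*).
Since the final sound of *okep* is /p/ (a voiceless consonant), it takes -ulu, giving *okepulu*.
Since the final sound of *foew* is /w/ (a voiced consonant), it takes -pi, giving *foewpi*.
The final sound of *oe* is /e/, which is a vowel, so the suffix is -eve, giving *oeeve*.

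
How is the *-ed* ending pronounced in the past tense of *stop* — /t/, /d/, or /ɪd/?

The stem *stop* ends in a voiceless consonant other than /t/.
The -ed suffix is realized as /ɪd/ after /t, d/; as /t/ after other voiceless consonants; and as /d/ after other voiced sounds.
So -ed on *stop* is pronounced /t/.

/t/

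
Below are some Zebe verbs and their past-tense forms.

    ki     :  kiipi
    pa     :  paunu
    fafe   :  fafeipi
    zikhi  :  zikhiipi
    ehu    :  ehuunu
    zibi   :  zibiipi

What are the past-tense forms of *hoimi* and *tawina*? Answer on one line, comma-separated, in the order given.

The pattern is front/back vowel harmony: -ipi when the last vowel of the stem is a front vowel (*ki*, *fafe*, *zikhi*, *zibi*); -unu when the last vowel of the stem is a back vowel (*pa*, *ehu*).
*hoimi* — last vowel /i/ (a front vowel) → -ipi → *hoimiipi*.
*tawina* — last vowel /a/ (a back vowel) → -unu → *tawinaunu*.

hoimiipi, tawinaunu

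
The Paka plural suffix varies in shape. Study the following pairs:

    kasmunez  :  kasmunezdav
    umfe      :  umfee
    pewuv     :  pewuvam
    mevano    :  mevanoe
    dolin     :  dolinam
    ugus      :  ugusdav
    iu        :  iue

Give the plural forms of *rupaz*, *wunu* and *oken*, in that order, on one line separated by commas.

rupazdav, wunue, okenam

The alternation tracks the final sound of the stem — -dav when the stem ends in a sibilant (*kasmunez*, *ugus*); -am when the stem ends in a non-sibilant consonant (*pewuv*, *dolin*); -e when the stem ends in a vowel (*umfe*, *mevano*, *iu*).
Since the final sound of *rupaz* is /z/ (a sibilant), it takes -dav, giving *rupazdav*.
*wunu* — final sound /u/ (a vowel) → -e → *wunue*.
*oken*: final sound = /n/, a non-sibilant consonant → -am → *okenam*.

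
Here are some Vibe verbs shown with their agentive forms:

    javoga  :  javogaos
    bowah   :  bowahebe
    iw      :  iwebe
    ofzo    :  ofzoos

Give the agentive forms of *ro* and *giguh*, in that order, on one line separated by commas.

The pattern is consonant vs. vowel: -ebe when the stem ends in a consonant (*bowah*, *iw*); -os when the stem ends in a vowel (*javoga*, *ofzo*).
*ro*: final sound = /o/, a vowel → -os → *roos*.
*giguh*: final sound = /h/, a consonant → -ebe → *giguhebe*.

roos, giguhebe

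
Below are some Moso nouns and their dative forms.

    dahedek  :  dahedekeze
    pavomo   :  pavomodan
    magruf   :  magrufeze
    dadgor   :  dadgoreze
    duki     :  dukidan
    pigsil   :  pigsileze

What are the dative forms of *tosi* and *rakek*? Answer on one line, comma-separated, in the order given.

tosidan, rakekeze

The suffix is conditioned by the final sound: -eze when the stem ends in a consonant (*dahedek*, *magruf*, *dadgor*, *pigsil*); -dan when the stem ends in a vowel (*pavomo*, *duki*).
The final sound of *tosi* is /i/, which is a vowel, so the suffix is -dan, giving *tosidan*.
*rakek* — final sound /k/ (a consonant) → -eze → *rakekeze*.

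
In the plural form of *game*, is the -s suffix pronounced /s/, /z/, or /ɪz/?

/z/

The stem *game* ends in a voiced non-sibilant sound.
The plural suffix surfaces as /ɪz/ after sibilants, /s/ after other voiceless consonants, and /z/ after other voiced sounds.
So the plural -s on *game* is pronounced /z/.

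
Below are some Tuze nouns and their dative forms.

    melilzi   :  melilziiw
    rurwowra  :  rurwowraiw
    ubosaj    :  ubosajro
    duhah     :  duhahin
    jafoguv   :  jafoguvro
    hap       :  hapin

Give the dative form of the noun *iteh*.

Looking at the final sound of each stem: -in when the stem ends in a voiceless consonant (*duhah*, *hap*); -ro when the stem ends in a voiced consonant (*ubosaj*, *jafoguv*); -iw when the stem ends in a vowel (*melilzi*, *rurwowra*).
Since the final sound of *iteh* is /h/ (a voiceless consonant), it takes -in, giving *itehin*.

itehin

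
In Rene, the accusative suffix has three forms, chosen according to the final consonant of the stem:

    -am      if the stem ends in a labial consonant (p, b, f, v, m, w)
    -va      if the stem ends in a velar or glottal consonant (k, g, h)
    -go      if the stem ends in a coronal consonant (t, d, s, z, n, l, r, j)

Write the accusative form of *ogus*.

ogusgo

The final consonant of *ogus* is /s/, which is coronal, so the suffix is -go, giving *ogusgo*.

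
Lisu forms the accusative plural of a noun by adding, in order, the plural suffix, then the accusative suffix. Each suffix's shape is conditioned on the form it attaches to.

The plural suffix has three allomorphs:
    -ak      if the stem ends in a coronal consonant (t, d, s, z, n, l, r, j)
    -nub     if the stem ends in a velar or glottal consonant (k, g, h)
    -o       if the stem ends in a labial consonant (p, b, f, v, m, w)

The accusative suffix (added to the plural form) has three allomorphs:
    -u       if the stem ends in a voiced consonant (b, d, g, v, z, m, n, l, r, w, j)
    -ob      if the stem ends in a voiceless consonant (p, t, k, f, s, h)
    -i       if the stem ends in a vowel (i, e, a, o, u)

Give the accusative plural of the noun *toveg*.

tovegnubu

*toveg* — final consonant /g/ (velar/glottal) → -nub → *tovegnub*.
The plural form *tovegnub*: final sound = /b/, a voiced consonant → -u → *tovegnubu*.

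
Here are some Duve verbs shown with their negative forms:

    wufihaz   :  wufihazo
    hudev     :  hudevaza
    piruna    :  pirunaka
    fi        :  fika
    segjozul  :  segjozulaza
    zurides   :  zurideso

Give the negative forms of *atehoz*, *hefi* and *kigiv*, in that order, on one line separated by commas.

The alternation tracks the final sound of the stem — -o when the stem ends in a sibilant (*wufihaz*, *zurides*); -aza when the stem ends in a non-sibilant consonant (*hudev*, *segjozul*); -ka when the stem ends in a vowel (*piruna*, *fi*).
*atehoz* — final sound /z/ (a sibilant) → -o → *atehozo*.
The final sound of *hefi* is /i/, which is a vowel, so the suffix is -ka, giving *hefika*.
*kigiv*: final sound = /v/, a non-sibilant consonant → -aza → *kigivaza*.

atehozo, hefika, kigivaza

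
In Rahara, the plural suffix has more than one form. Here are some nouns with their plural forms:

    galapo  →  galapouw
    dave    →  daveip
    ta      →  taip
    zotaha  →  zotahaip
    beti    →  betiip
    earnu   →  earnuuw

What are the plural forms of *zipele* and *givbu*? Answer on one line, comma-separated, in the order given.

The suffix is conditioned by the last vowel: -uw when the last vowel of the stem is a rounded vowel (*galapo*, *earnu*); -ip when the last vowel of the stem is an unrounded vowel (*dave*, *ta*, *zotaha*, *beti*).
The last vowel of *zipele* is /e/, which is an unrounded vowel, so the suffix is -ip, giving *zipeleip*.
The last vowel of *givbu* is /u/, which is a rounded vowel, so the suffix is -uw, giving *givbuuw*.

zipeleip, givbuuw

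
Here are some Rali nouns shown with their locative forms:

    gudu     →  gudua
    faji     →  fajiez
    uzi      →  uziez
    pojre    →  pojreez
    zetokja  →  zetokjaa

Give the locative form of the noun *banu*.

Looking at the last vowel of each stem: -ez when the last vowel of the stem is a front vowel (*faji*, *uzi*, *pojre*); -a when the last vowel of the stem is a back vowel (*gudu*, *zetokja*).
*banu*: last vowel = /u/, a back vowel → -a → *banua*.

banua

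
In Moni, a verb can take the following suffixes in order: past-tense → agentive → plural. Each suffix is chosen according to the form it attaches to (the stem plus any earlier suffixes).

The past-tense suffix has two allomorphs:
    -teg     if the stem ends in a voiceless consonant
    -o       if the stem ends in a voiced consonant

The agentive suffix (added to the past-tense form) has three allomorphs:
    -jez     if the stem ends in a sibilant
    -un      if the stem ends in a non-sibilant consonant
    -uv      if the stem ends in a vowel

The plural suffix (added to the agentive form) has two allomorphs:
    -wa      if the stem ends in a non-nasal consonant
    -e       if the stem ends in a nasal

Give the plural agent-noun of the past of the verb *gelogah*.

gelogahtegune

*gelogah*: final consonant = /h/, voiceless → -teg → *gelogahteg*.
Since the final sound of the past-tense form *gelogahteg* is /g/ (a non-sibilant consonant), it takes -un, giving *gelogahtegun*.
Since the final consonant of the agentive form *gelogahtegun* is /n/ (a nasal), it takes -e, giving *gelogahtegune*.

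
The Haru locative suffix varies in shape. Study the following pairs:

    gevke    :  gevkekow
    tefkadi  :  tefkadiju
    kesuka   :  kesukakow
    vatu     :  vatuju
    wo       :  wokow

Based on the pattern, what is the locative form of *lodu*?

The pattern is height harmony: -ju when the last vowel of the stem is a high vowel (*tefkadi*, *vatu*); -kow when the last vowel of the stem is a non-high vowel (*gevke*, *kesuka*, *wo*).
The last vowel of *lodu* is /u/, which is a high vowel, so the suffix is -ju, giving *loduju*.

loduju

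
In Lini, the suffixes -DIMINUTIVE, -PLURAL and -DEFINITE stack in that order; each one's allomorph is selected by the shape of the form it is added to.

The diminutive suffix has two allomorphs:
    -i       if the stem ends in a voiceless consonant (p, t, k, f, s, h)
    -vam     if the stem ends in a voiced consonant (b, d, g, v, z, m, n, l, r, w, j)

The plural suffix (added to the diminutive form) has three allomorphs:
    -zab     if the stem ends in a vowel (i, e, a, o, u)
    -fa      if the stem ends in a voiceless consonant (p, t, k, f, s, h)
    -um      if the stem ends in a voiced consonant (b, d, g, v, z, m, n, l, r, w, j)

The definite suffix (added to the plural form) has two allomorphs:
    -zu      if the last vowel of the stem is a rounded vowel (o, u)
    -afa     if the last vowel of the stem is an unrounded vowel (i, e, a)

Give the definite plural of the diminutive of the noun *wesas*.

*wesas*: final consonant = /s/, voiceless → -i → *wesasi*.
Since the final sound of the diminutive form *wesasi* is /i/ (a vowel), it takes -zab, giving *wesasizab*.
The plural form *wesasizab* — last vowel /a/ (an unrounded vowel) → -afa → *wesasizabafa*.

wesasizabafa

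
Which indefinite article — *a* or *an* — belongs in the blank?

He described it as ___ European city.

a

The indefinite article is chosen by the initial *sound* of the following word, not its spelling.
*European* begins with the sound /jʊ/ (eu pronounced /jʊ/) — a consonant sound.
So the article is *a*: He described it as a European city.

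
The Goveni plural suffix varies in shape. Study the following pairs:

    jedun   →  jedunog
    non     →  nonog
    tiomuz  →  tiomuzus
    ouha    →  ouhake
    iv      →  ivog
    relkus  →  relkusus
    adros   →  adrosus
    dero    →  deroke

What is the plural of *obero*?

oberoke

The suffix is conditioned by the final sound: -us when the stem ends in a sibilant (*tiomuz*, *relkus*, *adros*); -og when the stem ends in a non-sibilant consonant (*jedun*, *non*, *iv*); -ke when the stem ends in a vowel (*ouha*, *dero*).
*obero*: final sound = /o/, a vowel → -ke → *oberoke*.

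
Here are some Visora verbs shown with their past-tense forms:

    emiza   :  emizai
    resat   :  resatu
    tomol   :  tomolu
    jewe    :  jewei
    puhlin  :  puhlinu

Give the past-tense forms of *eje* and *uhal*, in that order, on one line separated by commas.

The suffix is conditioned by the final sound: -u when the stem ends in a consonant (*resat*, *tomol*, *puhlin*); -i when the stem ends in a vowel (*emiza*, *jewe*).
*eje* — final sound /e/ (a vowel) → -i → *ejei*.
*uhal*: final sound = /l/, a consonant → -u → *uhalu*.

ejei, uhalu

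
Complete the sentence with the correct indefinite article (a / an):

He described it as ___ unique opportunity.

The indefinite article is chosen by the initial *sound* of the following word, not its spelling.
*unique* begins with the sound /juː/ (u pronounced /juː/) — a consonant sound.
So the article is *a*: He described it as a unique opportunity.

a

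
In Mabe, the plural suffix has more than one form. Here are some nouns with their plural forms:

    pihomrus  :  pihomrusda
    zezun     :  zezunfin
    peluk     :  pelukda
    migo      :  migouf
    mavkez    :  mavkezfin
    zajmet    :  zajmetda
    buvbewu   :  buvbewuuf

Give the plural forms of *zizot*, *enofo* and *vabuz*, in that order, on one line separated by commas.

Looking at the final sound of each stem: -da when the stem ends in a voiceless consonant (*pihomrus*, *peluk*, *zajmet*); -fin when the stem ends in a voiced consonant (*zezun*, *mavkez*); -uf when the stem ends in a vowel (*migo*, *buvbewu*).
*zizot* — final sound /t/ (a voiceless consonant) → -da → *zizotda*.
The final sound of *enofo* is /o/, which is a vowel, so the suffix is -uf, giving *enofouf*.
The final sound of *vabuz* is /z/, which is a voiced consonant, so the suffix is -fin, giving *vabuzfin*.

zizotda, enofouf, vabuzfin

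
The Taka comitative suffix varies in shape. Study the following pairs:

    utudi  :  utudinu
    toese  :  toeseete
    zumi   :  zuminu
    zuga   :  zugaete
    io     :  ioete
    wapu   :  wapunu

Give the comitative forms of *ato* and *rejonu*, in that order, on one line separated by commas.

The alternation tracks the last vowel of the stem — -nu when the last vowel of the stem is a high vowel (*utudi*, *zumi*, *wapu*); -ete when the last vowel of the stem is a non-high vowel (*toese*, *zuga*, *io*).
The last vowel of *ato* is /o/, which is a non-high vowel, so the suffix is -ete, giving *atoete*.
*rejonu*: last vowel = /u/, a high vowel → -nu → *rejonunu*.

atoete, rejonunu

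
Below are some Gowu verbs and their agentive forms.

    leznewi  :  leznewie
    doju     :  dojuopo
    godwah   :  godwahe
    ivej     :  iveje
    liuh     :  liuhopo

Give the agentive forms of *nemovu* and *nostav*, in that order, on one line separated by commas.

nemovuopo, nostave

Looking at the last vowel of each stem: -opo when the last vowel of the stem is a rounded vowel (*doju*, *liuh*); -e when the last vowel of the stem is an unrounded vowel (*leznewi*, *godwah*, *ivej*).
*nemovu* — last vowel /u/ (a rounded vowel) → -opo → *nemovuopo*.
*nostav*: last vowel = /a/, an unrounded vowel → -e → *nostave*.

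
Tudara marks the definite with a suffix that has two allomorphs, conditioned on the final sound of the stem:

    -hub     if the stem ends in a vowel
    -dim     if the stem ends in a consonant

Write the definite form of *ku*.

kuhub

The final sound of *ku* is /u/, which is a vowel, so the suffix is -hub, giving *kuhub*.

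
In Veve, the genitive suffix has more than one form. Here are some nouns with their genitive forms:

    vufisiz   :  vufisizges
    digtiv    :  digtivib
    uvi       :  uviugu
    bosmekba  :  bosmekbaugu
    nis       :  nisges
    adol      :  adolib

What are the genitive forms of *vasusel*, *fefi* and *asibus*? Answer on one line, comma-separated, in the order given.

vasuselib, fefiugu, asibusges

The pattern is sibilance of the final sound: -ges when the stem ends in a sibilant (*vufisiz*, *nis*); -ib when the stem ends in a non-sibilant consonant (*digtiv*, *adol*); -ugu when the stem ends in a vowel (*uvi*, *bosmekba*).
*vasusel*: final sound = /l/, a non-sibilant consonant → -ib → *vasuselib*.
*fefi* — final sound /i/ (a vowel) → -ugu → *fefiugu*.
The final sound of *asibus* is /s/, which is a sibilant, so the suffix is -ges, giving *asibusges*.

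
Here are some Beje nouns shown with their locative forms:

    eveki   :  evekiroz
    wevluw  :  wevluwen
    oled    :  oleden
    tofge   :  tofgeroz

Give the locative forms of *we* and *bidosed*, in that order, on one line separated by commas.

The suffix is conditioned by the final sound: -en when the stem ends in a consonant (*wevluw*, *oled*); -roz when the stem ends in a vowel (*eveki*, *tofge*).
Since the final sound of *we* is /e/ (a vowel), it takes -roz, giving *weroz*.
*bidosed* — final sound /d/ (a consonant) → -en → *bidoseden*.

weroz, bidoseden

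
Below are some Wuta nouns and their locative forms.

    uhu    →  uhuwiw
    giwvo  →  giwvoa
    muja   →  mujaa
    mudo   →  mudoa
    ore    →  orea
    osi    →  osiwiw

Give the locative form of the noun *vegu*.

The alternation tracks the last vowel of the stem — -wiw when the last vowel of the stem is a high vowel (*uhu*, *osi*); -a when the last vowel of the stem is a non-high vowel (*giwvo*, *muja*, *mudo*, *ore*).
*vegu* — last vowel /u/ (a high vowel) → -wiw → *veguwiw*.

veguwiw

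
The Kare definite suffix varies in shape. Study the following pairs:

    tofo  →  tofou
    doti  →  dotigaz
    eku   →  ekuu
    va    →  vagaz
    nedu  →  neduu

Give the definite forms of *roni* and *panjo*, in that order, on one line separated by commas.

ronigaz, panjou

Looking at the last vowel of each stem: -u when the last vowel of the stem is a rounded vowel (*tofo*, *eku*, *nedu*); -gaz when the last vowel of the stem is an unrounded vowel (*doti*, *va*).
*roni*: last vowel = /i/, an unrounded vowel → -gaz → *ronigaz*.
Since the last vowel of *panjo* is /o/ (a rounded vowel), it takes -u, giving *panjou*.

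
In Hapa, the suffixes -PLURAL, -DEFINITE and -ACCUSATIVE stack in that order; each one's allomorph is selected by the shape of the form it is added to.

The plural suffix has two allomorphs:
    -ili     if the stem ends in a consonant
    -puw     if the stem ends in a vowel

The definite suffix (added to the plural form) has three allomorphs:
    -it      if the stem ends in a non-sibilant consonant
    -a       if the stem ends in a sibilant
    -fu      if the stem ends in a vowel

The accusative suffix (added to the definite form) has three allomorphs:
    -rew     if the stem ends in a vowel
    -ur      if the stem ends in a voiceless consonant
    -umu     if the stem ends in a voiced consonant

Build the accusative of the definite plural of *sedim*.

sedimilifurew

*sedim*: final sound = /m/, a consonant → -ili → *sedimili*.
Since the final sound of the plural form *sedimili* is /i/ (a vowel), it takes -fu, giving *sedimilifu*.
The definite form *sedimilifu*: final sound = /u/, a vowel → -rew → *sedimilifurew*.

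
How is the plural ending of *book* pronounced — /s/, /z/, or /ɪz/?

The stem *book* ends in a voiceless non-sibilant consonant.
The plural suffix surfaces as /ɪz/ after sibilants, /s/ after other voiceless consonants, and /z/ after other voiced sounds.
So the plural -s on *book* is pronounced /s/.

/s/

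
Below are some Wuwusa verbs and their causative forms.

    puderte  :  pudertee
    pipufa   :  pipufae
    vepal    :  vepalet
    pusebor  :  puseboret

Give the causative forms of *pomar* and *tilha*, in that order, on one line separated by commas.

Looking at the final sound of each stem: -et when the stem ends in a consonant (*vepal*, *pusebor*); -e when the stem ends in a vowel (*puderte*, *pipufa*).
The final sound of *pomar* is /r/, which is a consonant, so the suffix is -et, giving *pomaret*.
*tilha*: final sound = /a/, a vowel → -e → *tilhae*.

pomaret, tilhae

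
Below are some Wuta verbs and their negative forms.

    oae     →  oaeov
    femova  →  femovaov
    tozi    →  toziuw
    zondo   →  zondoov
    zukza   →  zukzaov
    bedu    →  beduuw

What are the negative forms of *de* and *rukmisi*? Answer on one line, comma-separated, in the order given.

The pattern is height harmony: -uw when the last vowel of the stem is a high vowel (*tozi*, *bedu*); -ov when the last vowel of the stem is a non-high vowel (*oae*, *femova*, *zondo*, *zukza*).
*de* — last vowel /e/ (a non-high vowel) → -ov → *deov*.
Since the last vowel of *rukmisi* is /i/ (a high vowel), it takes -uw, giving *rukmisiuw*.

deov, rukmisiuw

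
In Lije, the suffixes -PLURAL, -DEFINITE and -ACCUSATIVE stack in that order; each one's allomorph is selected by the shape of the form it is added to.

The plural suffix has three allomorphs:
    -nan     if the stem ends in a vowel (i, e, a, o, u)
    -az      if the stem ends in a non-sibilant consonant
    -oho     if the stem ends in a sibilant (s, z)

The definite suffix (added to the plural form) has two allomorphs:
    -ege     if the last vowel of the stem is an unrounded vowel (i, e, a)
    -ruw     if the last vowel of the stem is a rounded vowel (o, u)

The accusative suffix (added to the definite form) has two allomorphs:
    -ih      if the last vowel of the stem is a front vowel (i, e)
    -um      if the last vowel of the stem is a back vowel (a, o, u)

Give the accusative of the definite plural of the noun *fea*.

The final sound of *fea* is /a/, which is a vowel, so the plural suffix is -nan, giving *feanan*.
The last vowel of the plural form *feanan* is /a/, which is an unrounded vowel, so the definite suffix is -ege, giving *feananege*.
The definite form *feananege* — last vowel /e/ (a front vowel) → -ih → *feananegeih*.

feananegeih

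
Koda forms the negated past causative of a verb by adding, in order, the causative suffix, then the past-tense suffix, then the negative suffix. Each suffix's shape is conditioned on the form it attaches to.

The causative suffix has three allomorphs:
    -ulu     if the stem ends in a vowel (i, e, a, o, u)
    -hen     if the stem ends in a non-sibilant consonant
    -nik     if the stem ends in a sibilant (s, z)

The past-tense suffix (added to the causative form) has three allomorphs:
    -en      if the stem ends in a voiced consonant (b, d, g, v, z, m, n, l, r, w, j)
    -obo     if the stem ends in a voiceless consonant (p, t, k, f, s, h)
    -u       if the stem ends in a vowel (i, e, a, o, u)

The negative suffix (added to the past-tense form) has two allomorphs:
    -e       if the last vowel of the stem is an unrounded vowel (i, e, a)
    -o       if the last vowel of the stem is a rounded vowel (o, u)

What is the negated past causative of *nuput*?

nuputhenene

*nuput* — final sound /t/ (a non-sibilant consonant) → -hen → *nuputhen*.
The causative form *nuputhen*: final sound = /n/, a voiced consonant → -en → *nuputhenen*.
The past-tense form *nuputhenen* — last vowel /e/ (an unrounded vowel) → -e → *nuputhenene*.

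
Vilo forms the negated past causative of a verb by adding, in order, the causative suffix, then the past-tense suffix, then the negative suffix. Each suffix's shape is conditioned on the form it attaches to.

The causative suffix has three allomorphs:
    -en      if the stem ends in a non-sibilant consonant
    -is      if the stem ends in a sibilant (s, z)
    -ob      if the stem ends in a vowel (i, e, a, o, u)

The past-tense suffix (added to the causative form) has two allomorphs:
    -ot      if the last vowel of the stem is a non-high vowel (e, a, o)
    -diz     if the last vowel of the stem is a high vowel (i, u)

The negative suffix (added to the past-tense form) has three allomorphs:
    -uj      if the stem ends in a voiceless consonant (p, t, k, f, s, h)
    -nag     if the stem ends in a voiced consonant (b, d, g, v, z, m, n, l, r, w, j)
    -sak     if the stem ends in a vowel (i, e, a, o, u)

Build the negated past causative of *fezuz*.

fezuzisdiznag

The final sound of *fezuz* is /z/, which is a sibilant, so the causative suffix is -is, giving *fezuzis*.
The last vowel of the causative form *fezuzis* is /i/, which is a high vowel, so the past-tense suffix is -diz, giving *fezuzisdiz*.
The final sound of the past-tense form *fezuzisdiz* is /z/, which is a voiced consonant, so the negative suffix is -nag, giving *fezuzisdiznag*.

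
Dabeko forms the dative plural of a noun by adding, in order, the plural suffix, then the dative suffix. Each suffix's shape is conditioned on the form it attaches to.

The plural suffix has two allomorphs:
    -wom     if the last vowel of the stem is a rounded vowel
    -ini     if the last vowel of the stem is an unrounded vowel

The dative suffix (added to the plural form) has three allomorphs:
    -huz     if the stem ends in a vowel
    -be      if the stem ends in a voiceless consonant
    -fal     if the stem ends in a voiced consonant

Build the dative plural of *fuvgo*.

*fuvgo*: last vowel = /o/, a rounded vowel → -wom → *fuvgowom*.
Since the final sound of the plural form *fuvgowom* is /m/ (a voiced consonant), it takes -fal, giving *fuvgowomfal*.

fuvgowomfal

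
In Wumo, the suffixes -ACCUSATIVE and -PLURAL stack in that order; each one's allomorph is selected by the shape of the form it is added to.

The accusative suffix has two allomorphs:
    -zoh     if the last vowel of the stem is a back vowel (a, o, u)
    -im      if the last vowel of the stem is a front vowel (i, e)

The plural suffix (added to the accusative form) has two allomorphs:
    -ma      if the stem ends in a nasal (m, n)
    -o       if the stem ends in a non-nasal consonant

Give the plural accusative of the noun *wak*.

wakzoho

Since the last vowel of *wak* is /a/ (a back vowel), it takes -zoh, giving *wakzoh*.
The final consonant of the accusative form *wakzoh* is /h/, which is non-nasal, so the plural suffix is -o, giving *wakzoho*.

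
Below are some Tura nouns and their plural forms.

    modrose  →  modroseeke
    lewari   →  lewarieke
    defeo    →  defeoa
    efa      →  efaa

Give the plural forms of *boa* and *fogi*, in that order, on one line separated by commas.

boaa, fogieke

The pattern is front/back vowel harmony: -eke when the last vowel of the stem is a front vowel (*modrose*, *lewari*); -a when the last vowel of the stem is a back vowel (*defeo*, *efa*).
*boa* — last vowel /a/ (a back vowel) → -a → *boaa*.
*fogi*: last vowel = /i/, a front vowel → -eke → *fogieke*.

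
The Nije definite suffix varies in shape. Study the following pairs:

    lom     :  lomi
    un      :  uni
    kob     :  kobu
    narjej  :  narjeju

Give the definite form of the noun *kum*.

The pattern is nasality of the final consonant: -i when the stem ends in a nasal (*lom*, *un*); -u when the stem ends in a non-nasal consonant (*kob*, *narjej*).
The final consonant of *kum* is /m/, which is a nasal, so the suffix is -i, giving *kumi*.

kumi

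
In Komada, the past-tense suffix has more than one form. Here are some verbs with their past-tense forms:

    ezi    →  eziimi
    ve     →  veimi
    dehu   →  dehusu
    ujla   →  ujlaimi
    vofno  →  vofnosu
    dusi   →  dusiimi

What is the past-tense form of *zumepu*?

zumepusu

Looking at the last vowel of each stem: -su when the last vowel of the stem is a rounded vowel (*dehu*, *vofno*); -imi when the last vowel of the stem is an unrounded vowel (*ezi*, *ve*, *ujla*, *dusi*).
Since the last vowel of *zumepu* is /u/ (a rounded vowel), it takes -su, giving *zumepusu*.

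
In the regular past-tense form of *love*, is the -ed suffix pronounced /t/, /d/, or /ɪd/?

The stem *love* ends in a voiced sound other than /d/.
The -ed suffix is realized as /ɪd/ after /t, d/; as /t/ after other voiceless consonants; and as /d/ after other voiced sounds.
So -ed on *love* is pronounced /d/.

/d/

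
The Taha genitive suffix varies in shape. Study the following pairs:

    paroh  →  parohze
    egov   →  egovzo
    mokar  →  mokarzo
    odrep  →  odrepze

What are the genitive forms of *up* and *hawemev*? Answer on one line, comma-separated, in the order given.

The alternation tracks the final consonant of the stem — -ze when the stem ends in a voiceless consonant (*paroh*, *odrep*); -zo when the stem ends in a voiced consonant (*egov*, *mokar*).
The final consonant of *up* is /p/, which is voiceless, so the suffix is -ze, giving *upze*.
The final consonant of *hawemev* is /v/, which is voiced, so the suffix is -zo, giving *hawemevzo*.

upze, hawemevzo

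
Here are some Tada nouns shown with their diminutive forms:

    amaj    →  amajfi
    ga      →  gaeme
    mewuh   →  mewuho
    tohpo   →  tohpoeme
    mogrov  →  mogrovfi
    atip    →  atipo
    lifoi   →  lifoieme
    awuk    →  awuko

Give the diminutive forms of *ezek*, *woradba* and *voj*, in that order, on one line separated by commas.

The alternation tracks the final sound of the stem — -o when the stem ends in a voiceless consonant (*mewuh*, *atip*, *awuk*); -fi when the stem ends in a voiced consonant (*amaj*, *mogrov*); -eme when the stem ends in a vowel (*ga*, *tohpo*, *lifoi*).
The final sound of *ezek* is /k/, which is a voiceless consonant, so the suffix is -o, giving *ezeko*.
The final sound of *woradba* is /a/, which is a vowel, so the suffix is -eme, giving *woradbaeme*.
The final sound of *voj* is /j/, which is a voiced consonant, so the suffix is -fi, giving *vojfi*.

ezeko, woradbaeme, vojfi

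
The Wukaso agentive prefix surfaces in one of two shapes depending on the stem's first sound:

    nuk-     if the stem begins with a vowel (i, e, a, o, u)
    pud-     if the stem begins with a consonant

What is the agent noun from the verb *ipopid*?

nukipopid

Since the first sound of *ipopid* is /i/ (a vowel), it takes nuk-, giving *nukipopid*.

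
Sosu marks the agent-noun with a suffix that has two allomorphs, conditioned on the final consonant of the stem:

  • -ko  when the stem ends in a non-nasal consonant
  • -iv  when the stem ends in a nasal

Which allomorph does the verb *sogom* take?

Since the final consonant of *sogom* is /m/ (a nasal), it takes -iv.

-iv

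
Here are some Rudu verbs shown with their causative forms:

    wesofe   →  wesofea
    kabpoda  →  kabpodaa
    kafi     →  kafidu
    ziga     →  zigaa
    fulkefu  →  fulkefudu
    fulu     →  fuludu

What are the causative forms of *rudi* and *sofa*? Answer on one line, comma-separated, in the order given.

Looking at the last vowel of each stem: -du when the last vowel of the stem is a high vowel (*kafi*, *fulkefu*, *fulu*); -a when the last vowel of the stem is a non-high vowel (*wesofe*, *kabpoda*, *ziga*).
*rudi*: last vowel = /i/, a high vowel → -du → *rudidu*.
Since the last vowel of *sofa* is /a/ (a non-high vowel), it takes -a, giving *sofaa*.

rudidu, sofaa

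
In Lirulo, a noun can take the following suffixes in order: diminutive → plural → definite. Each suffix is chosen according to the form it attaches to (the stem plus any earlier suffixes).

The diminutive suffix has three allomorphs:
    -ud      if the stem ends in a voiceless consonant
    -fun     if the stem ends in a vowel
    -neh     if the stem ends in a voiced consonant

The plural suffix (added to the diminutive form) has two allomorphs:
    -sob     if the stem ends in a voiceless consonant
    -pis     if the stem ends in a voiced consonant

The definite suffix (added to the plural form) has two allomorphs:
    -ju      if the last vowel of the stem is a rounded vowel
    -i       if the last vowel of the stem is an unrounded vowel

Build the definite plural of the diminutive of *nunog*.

*nunog*: final sound = /g/, a voiced consonant → -neh → *nunogneh*.
The diminutive form *nunogneh*: final consonant = /h/, voiceless → -sob → *nunognehsob*.
The last vowel of the plural form *nunognehsob* is /o/, which is a rounded vowel, so the definite suffix is -ju, giving *nunognehsobju*.

nunognehsobju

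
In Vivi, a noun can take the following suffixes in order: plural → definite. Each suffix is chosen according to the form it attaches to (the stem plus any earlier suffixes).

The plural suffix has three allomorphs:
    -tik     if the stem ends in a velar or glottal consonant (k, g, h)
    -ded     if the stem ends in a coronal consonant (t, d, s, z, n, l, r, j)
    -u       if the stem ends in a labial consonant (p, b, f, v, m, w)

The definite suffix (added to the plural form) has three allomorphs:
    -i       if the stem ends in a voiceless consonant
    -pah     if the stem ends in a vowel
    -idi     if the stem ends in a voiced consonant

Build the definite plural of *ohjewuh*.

ohjewuhtiki

Since the final consonant of *ohjewuh* is /h/ (velar/glottal), it takes -tik, giving *ohjewuhtik*.
The plural form *ohjewuhtik*: final sound = /k/, a voiceless consonant → -i → *ohjewuhtiki*.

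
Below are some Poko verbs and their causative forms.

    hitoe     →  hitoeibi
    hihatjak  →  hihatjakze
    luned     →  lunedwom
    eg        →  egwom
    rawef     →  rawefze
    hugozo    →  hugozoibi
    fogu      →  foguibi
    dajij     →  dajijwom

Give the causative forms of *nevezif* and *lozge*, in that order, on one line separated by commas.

The suffix is conditioned by the final sound: -ze when the stem ends in a voiceless consonant (*hihatjak*, *rawef*); -wom when the stem ends in a voiced consonant (*luned*, *eg*, *dajij*); -ibi when the stem ends in a vowel (*hitoe*, *hugozo*, *fogu*).
The final sound of *nevezif* is /f/, which is a voiceless consonant, so the suffix is -ze, giving *nevezifze*.
Since the final sound of *lozge* is /e/ (a vowel), it takes -ibi, giving *lozgeibi*.

nevezifze, lozgeibi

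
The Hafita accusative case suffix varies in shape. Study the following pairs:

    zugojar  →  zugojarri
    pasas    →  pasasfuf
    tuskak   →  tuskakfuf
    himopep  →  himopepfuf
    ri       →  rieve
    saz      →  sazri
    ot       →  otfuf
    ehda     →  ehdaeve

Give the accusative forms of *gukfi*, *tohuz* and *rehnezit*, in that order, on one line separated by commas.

gukfieve, tohuzri, rehnezitfuf

The suffix is conditioned by the final sound: -fuf when the stem ends in a voiceless consonant (*pasas*, *tuskak*, *himopep*, *ot*); -ri when the stem ends in a voiced consonant (*zugojar*, *saz*); -eve when the stem ends in a vowel (*ri*, *ehda*).
Since the final sound of *gukfi* is /i/ (a vowel), it takes -eve, giving *gukfieve*.
*tohuz* — final sound /z/ (a voiced consonant) → -ri → *tohuzri*.
*rehnezit* — final sound /t/ (a voiceless consonant) → -fuf → *rehnezitfuf*.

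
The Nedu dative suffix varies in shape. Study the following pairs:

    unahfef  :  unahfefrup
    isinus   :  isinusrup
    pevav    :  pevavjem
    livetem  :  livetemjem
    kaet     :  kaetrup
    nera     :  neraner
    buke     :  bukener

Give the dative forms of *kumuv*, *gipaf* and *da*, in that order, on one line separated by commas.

The alternation tracks the final sound of the stem — -rup when the stem ends in a voiceless consonant (*unahfef*, *isinus*, *kaet*); -jem when the stem ends in a voiced consonant (*pevav*, *livetem*); -ner when the stem ends in a vowel (*nera*, *buke*).
Since the final sound of *kumuv* is /v/ (a voiced consonant), it takes -jem, giving *kumuvjem*.
*gipaf*: final sound = /f/, a voiceless consonant → -rup → *gipafrup*.
*da* — final sound /a/ (a vowel) → -ner → *daner*.

kumuvjem, gipafrup, daner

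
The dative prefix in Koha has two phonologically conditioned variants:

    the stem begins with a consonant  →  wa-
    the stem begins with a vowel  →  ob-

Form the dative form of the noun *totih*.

Since the first sound of *totih* is /t/ (a consonant), it takes wa-, giving *watotih*.

watotih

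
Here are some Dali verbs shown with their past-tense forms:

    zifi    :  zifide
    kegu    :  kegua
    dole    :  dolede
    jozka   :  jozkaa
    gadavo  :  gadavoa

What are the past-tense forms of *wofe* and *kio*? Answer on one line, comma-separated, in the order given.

The alternation tracks the last vowel of the stem — -de when the last vowel of the stem is a front vowel (*zifi*, *dole*); -a when the last vowel of the stem is a back vowel (*kegu*, *jozka*, *gadavo*).
The last vowel of *wofe* is /e/, which is a front vowel, so the suffix is -de, giving *wofede*.
*kio* — last vowel /o/ (a back vowel) → -a → *kioa*.

wofede, kioa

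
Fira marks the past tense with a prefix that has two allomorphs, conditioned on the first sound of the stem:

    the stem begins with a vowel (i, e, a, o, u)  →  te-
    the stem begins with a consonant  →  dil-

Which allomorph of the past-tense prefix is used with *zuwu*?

*zuwu* — first sound /z/ (a consonant) → dil-.

dil-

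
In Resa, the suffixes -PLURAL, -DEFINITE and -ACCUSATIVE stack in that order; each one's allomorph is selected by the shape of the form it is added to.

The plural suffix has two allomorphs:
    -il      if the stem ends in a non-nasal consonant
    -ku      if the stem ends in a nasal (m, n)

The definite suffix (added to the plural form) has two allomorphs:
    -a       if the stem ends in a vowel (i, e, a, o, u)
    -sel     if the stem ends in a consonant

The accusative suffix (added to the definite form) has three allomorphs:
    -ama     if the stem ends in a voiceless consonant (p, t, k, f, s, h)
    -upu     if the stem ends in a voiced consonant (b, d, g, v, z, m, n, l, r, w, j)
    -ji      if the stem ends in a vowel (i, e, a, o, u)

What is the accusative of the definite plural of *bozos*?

The final consonant of *bozos* is /s/, which is non-nasal, so the plural suffix is -il, giving *bozosil*.
The plural form *bozosil*: final sound = /l/, a consonant → -sel → *bozosilsel*.
The definite form *bozosilsel* — final sound /l/ (a voiced consonant) → -upu → *bozosilselupu*.

bozosilselupu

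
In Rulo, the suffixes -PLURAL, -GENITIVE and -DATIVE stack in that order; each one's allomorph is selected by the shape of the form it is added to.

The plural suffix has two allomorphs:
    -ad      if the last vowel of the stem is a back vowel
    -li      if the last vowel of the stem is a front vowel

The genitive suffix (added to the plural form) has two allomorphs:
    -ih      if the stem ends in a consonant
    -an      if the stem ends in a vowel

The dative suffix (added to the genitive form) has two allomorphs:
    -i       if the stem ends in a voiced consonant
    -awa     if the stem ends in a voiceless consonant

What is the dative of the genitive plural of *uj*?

*uj* — last vowel /u/ (a back vowel) → -ad → *ujad*.
The plural form *ujad*: final sound = /d/, a consonant → -ih → *ujadih*.
Since the final consonant of the genitive form *ujadih* is /h/ (voiceless), it takes -awa, giving *ujadihawa*.

ujadihawa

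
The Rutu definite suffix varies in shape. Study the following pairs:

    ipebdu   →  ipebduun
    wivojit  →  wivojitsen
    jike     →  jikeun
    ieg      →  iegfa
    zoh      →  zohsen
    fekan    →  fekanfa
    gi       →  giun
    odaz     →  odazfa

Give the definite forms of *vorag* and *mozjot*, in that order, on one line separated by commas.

The suffix is conditioned by the final sound: -sen when the stem ends in a voiceless consonant (*wivojit*, *zoh*); -fa when the stem ends in a voiced consonant (*ieg*, *fekan*, *odaz*); -un when the stem ends in a vowel (*ipebdu*, *jike*, *gi*).
The final sound of *vorag* is /g/, which is a voiced consonant, so the suffix is -fa, giving *voragfa*.
The final sound of *mozjot* is /t/, which is a voiceless consonant, so the suffix is -sen, giving *mozjotsen*.

voragfa, mozjotsen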